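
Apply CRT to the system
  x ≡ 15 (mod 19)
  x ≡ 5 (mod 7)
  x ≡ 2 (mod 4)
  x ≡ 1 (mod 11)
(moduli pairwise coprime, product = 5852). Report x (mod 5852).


Product of moduli M = 19 · 7 · 4 · 11 = 5852.
Merge one congruence at a time:
  Start: x ≡ 15 (mod 19).
  Combine with x ≡ 5 (mod 7); new modulus lcm = 133.
    Write x = 15 + 19·t and substitute into x ≡ 5 (mod 7): 19·t ≡ 5 − 15 = -10 (mod 7).
    Reduce coefficients mod 7: 5·t ≡ 4 (mod 7).
    The inverse of 5 mod 7 is 3 (since 5·3 = 15 = 2·7 + 1), so t ≡ 3·4 = 12 ≡ 5 (mod 7).
    Then x = 15 + 19·5 = 110, valid modulo lcm(19, 7) = 133: x ≡ 110 (mod 133).
  Combine with x ≡ 2 (mod 4); new modulus lcm = 532.
    Write x = 110 + 133·t and substitute into x ≡ 2 (mod 4): 133·t ≡ 2 − 110 = -108 (mod 4).
    Reduce coefficients mod 4: 1·t ≡ 0 (mod 4).
    So t ≡ 0 (mod 4).
    Then x = 110 + 133·0 = 110, valid modulo lcm(133, 4) = 532: x ≡ 110 (mod 532).
  Combine with x ≡ 1 (mod 11); new modulus lcm = 5852.
    Write x = 110 + 532·t and substitute into x ≡ 1 (mod 11): 532·t ≡ 1 − 110 = -109 (mod 11).
    Reduce coefficients mod 11: 4·t ≡ 1 (mod 11).
    The inverse of 4 mod 11 is 3 (since 4·3 = 12 = 1·11 + 1), so t ≡ 3·1 = 3 ≡ 3 (mod 11).
    Then x = 110 + 532·3 = 1706, valid modulo lcm(532, 11) = 5852: x ≡ 1706 (mod 5852).
Verify against each original: 1706 mod 19 = 15, 1706 mod 7 = 5, 1706 mod 4 = 2, 1706 mod 11 = 1.

x ≡ 1706 (mod 5852).


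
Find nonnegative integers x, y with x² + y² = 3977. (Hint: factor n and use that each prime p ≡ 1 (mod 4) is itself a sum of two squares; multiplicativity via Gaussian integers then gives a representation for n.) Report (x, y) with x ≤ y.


Step 1: Factor n = 3977 = 41 · 97.
Step 2: Check the mod-4 condition on each prime factor: 41 ≡ 1 (mod 4), exponent 1; 97 ≡ 1 (mod 4), exponent 1.
All primes ≡ 3 (mod 4) appear to even exponent (or don't appear), so by the two-squares theorem n IS expressible as a sum of two squares.
Step 3: Build a representation. Here n = 41 · 97 is a product of primes ≡ 1 (mod 4). Each prime p ≡ 1 (mod 4) is itself a sum of two squares; find a² by testing p − a² for a perfect square:
  41: 41 − 1² = 40, 41 − 2² = 37, 41 − 3² = 32, 41 − 4² = 25 = 5² ⇒ 41 = 4² + 5².
  97: 97 − 1² = 96, 97 − 2² = 93, 97 − 3² = 88, 97 − 4² = 81 = 9² ⇒ 97 = 4² + 9².
  Combine using the Brahmagupta–Fibonacci identity (a² + b²)(c² + d²) = (ac − bd)² + (ad + bc)² = (ac + bd)² + (ad − bc)²:
  41 · 97 = 3977: from (4² + 5²)(4² + 9²), take (4·4 − 5·9, 4·9 + 5·4) = (16 − 45, 36 + 20) = (-29, 56); dropping signs (only squares matter) gives (29, 56); check 29² + 56² = 841 + 3136 = 3977 ✓.
Step 4: Order so x ≤ y and verify: 29² + 56² = 841 + 3136 = 3977 = n. ✓

n = 3977 = 29² + 56² (one valid representation with x ≤ y).


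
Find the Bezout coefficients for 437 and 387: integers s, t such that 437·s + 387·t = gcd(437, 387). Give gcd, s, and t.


Euclidean algorithm on (437, 387) — divide until remainder is 0:
  437 = 1 · 387 + 50
  387 = 7 · 50 + 37
  50 = 1 · 37 + 13
  37 = 2 · 13 + 11
  13 = 1 · 11 + 2
  11 = 5 · 2 + 1
  2 = 2 · 1 + 0
gcd(437, 387) = 1.
Track Bezout coefficients alongside the remainders: start with r₀ = 437 = a·1 + b·0 (s = 1, t = 0) and r₁ = 387 = a·0 + b·1 (s = 0, t = 1); each new remainder r_{k+1} = r_{k-1} − q_k·r_k inherits s_{k+1} = s_{k-1} − q_k·s_k, t_{k+1} = t_{k-1} − q_k·t_k, so r_k = a·s_k + b·t_k at every step:
  q = 1: r = 50, s = 1 − 1·0 = 1, t = 0 − 1·1 = -1  (check: 437·1 + 387·(-1) = 50)
  q = 7: r = 37, s = 0 − 7·1 = -7, t = 1 − 7·(-1) = 8  (check: 437·(-7) + 387·8 = 37)
  q = 1: r = 13, s = 1 − 1·(-7) = 8, t = -1 − 1·8 = -9  (check: 437·8 + 387·(-9) = 13)
  q = 2: r = 11, s = -7 − 2·8 = -23, t = 8 − 2·(-9) = 26  (check: 437·(-23) + 387·26 = 11)
  q = 1: r = 2, s = 8 − 1·(-23) = 31, t = -9 − 1·26 = -35  (check: 437·31 + 387·(-35) = 2)
  q = 5: r = 1, s = -23 − 5·31 = -178, t = 26 − 5·(-35) = 201  (check: 437·(-178) + 387·201 = 1)
The row with r = 1 (the gcd) gives the Bezout coefficients s = -178, t = 201.
Result: 437 · (-178) + 387 · (201) = 1.

gcd(437, 387) = 1; s = -178, t = 201 (check: 437·(-178) + 387·201 = 1).


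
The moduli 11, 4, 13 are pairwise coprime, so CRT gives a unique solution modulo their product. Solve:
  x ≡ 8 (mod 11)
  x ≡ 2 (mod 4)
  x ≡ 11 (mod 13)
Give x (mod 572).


Moduli 11, 4, 13 are pairwise coprime; by CRT there is a unique solution modulo M = 11 · 4 · 13 = 572.
Solve pairwise, accumulating the modulus:
  Start with x ≡ 8 (mod 11).
  Combine with x ≡ 2 (mod 4): since gcd(11, 4) = 1, we get a unique residue mod 44.
    Write x = 8 + 11·t and substitute into x ≡ 2 (mod 4): 11·t ≡ 2 − 8 = -6 (mod 4).
    Reduce coefficients mod 4: 3·t ≡ 2 (mod 4).
    The inverse of 3 mod 4 is 3 (since 3·3 = 9 = 2·4 + 1), so t ≡ 3·2 = 6 ≡ 2 (mod 4).
    Then x = 8 + 11·2 = 30, valid modulo lcm(11, 4) = 44: x ≡ 30 (mod 44).
  Combine with x ≡ 11 (mod 13): since gcd(44, 13) = 1, we get a unique residue mod 572.
    Write x = 30 + 44·t and substitute into x ≡ 11 (mod 13): 44·t ≡ 11 − 30 = -19 (mod 13).
    Reduce coefficients mod 13: 5·t ≡ 7 (mod 13).
    The inverse of 5 mod 13 is 8 (since 5·8 = 40 = 3·13 + 1), so t ≡ 8·7 = 56 ≡ 4 (mod 13).
    Then x = 30 + 44·4 = 206, valid modulo lcm(44, 13) = 572: x ≡ 206 (mod 572).
Verify: 206 mod 11 = 8 ✓, 206 mod 4 = 2 ✓, 206 mod 13 = 11 ✓.

x ≡ 206 (mod 572).


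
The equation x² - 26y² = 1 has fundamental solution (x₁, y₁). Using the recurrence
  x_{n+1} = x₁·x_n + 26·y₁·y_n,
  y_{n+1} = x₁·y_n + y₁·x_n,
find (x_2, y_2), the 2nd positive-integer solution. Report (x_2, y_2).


Step 1: Find the fundamental solution (x₁, y₁) of x² - 26y² = 1.
  Expand √26 as a continued fraction. a₀ = ⌊√26⌋ = 5; iterate m_{k+1} = d_k·a_k − m_k, d_{k+1} = (26 − m_{k+1}²)/d_k, a_{k+1} = ⌊(a₀ + m_{k+1})/d_{k+1}⌋ (starting m₀ = 0, d₀ = 1), with convergents p_k = a_k·p_{k-1} + p_{k-2}, q_k = a_k·q_{k-1} + q_{k-2} (p₋₁ = 1, q₋₁ = 0):
  k = 0: a₀ = 5; p₀/q₀ = 5/1; p₀² − 26·q₀² = 25 − 26 = -1.
  k = 1: m = 5, d = 1, a = ⌊(5 + 5)/1⌋ = 10; p/q = (10·5 + 1)/(10·1 + 0) = 51/10; p² − 26·q² = 2601 − 2600 = 1.
  The first convergent with p² − 26·q² = 1 gives the fundamental solution (x₁, y₁) = (51, 10).
Step 2: Apply the recurrence (x_{n+1}, y_{n+1}) = (x₁x_n + 26y₁y_n, x₁y_n + y₁x_n) repeatedly.
  From (x_1, y_1) = (51, 10): x_2 = 51·51 + 26·10·10 = 5201; y_2 = 51·10 + 10·51 = 1020.
Step 3: Verify x_2² - 26·y_2² = 27050401 - 27050400 = 1 (should be 1). ✓

(x_1, y_1) = (51, 10); (x_2, y_2) = (5201, 1020).


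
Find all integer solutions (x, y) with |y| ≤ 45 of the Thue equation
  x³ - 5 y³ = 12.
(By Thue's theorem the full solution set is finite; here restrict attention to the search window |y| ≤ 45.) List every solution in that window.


The equation is x³ - 5y³ = 12. For fixed y, x³ = 5·y³ + 12, so a solution requires the RHS to be a perfect cube.
Strategy: iterate y from -45 to 45, compute RHS = 5·y³ + 12, and check whether it is a (positive or negative) perfect cube.
Check small values of y:
  y = 0: RHS = 12 is not a perfect cube.
  y = 1: RHS = 17 is not a perfect cube.
  y = -1: RHS = 7 is not a perfect cube.
  y = 2: RHS = 52 is not a perfect cube.
  y = -2: RHS = -28 is not a perfect cube.
  y = 3: RHS = 147 is not a perfect cube.
  y = -3: RHS = -123 is not a perfect cube.
Continuing the search up to |y| = 45 finds no solutions either.
No (x, y) in the scanned range satisfies the equation.

No integer solutions with |y| ≤ 45.


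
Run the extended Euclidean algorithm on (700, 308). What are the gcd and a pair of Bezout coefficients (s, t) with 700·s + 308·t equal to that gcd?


Euclidean algorithm on (700, 308) — divide until remainder is 0:
  700 = 2 · 308 + 84
  308 = 3 · 84 + 56
  84 = 1 · 56 + 28
  56 = 2 · 28 + 0
gcd(700, 308) = 28.
Track Bezout coefficients alongside the remainders: start with r₀ = 700 = a·1 + b·0 (s = 1, t = 0) and r₁ = 308 = a·0 + b·1 (s = 0, t = 1); each new remainder r_{k+1} = r_{k-1} − q_k·r_k inherits s_{k+1} = s_{k-1} − q_k·s_k, t_{k+1} = t_{k-1} − q_k·t_k, so r_k = a·s_k + b·t_k at every step:
  q = 2: r = 84, s = 1 − 2·0 = 1, t = 0 − 2·1 = -2  (check: 700·1 + 308·(-2) = 84)
  q = 3: r = 56, s = 0 − 3·1 = -3, t = 1 − 3·(-2) = 7  (check: 700·(-3) + 308·7 = 56)
  q = 1: r = 28, s = 1 − 1·(-3) = 4, t = -2 − 1·7 = -9  (check: 700·4 + 308·(-9) = 28)
The row with r = 28 (the gcd) gives the Bezout coefficients s = 4, t = -9.
Result: 700 · (4) + 308 · (-9) = 28.

gcd(700, 308) = 28; s = 4, t = -9 (check: 700·4 + 308·(-9) = 28).


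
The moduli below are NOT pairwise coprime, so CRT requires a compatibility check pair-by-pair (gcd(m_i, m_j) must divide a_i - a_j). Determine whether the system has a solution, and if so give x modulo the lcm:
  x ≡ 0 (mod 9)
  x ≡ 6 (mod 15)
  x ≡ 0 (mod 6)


Moduli 9, 15, 6 are not pairwise coprime, so CRT works modulo lcm(m_i) when all pairwise compatibility conditions hold.
Pairwise compatibility: gcd(m_i, m_j) must divide a_i - a_j for every pair.
Merge one congruence at a time:
  Start: x ≡ 0 (mod 9).
  Combine with x ≡ 6 (mod 15): gcd(9, 15) = 3; 6 - 0 = 6, which IS divisible by 3, so compatible.
    Write x = 0 + 9·t and substitute into x ≡ 6 (mod 15): 9·t ≡ 6 − 0 = 6 (mod 15).
    Divide the congruence (and modulus) by g = 3: 3·t ≡ 2 (mod 5).
    The inverse of 3 mod 5 is 2 (since 3·2 = 6 = 1·5 + 1), so t ≡ 2·2 = 4 ≡ 4 (mod 5).
    Then x = 0 + 9·4 = 36, valid modulo lcm(9, 15) = 45: x ≡ 36 (mod 45).
  Combine with x ≡ 0 (mod 6): gcd(45, 6) = 3; 0 - 36 = -36, which IS divisible by 3, so compatible.
    Write x = 36 + 45·t and substitute into x ≡ 0 (mod 6): 45·t ≡ 0 − 36 = -36 (mod 6).
    Divide the congruence (and modulus) by g = 3: 15·t ≡ -12 (mod 2).
    Reduce coefficients mod 2: 1·t ≡ 0 (mod 2).
    So t ≡ 0 (mod 2).
    Then x = 36 + 45·0 = 36, valid modulo lcm(45, 6) = 90: x ≡ 36 (mod 90).
Verify: 36 mod 9 = 0, 36 mod 15 = 6, 36 mod 6 = 0.

x ≡ 36 (mod 90).


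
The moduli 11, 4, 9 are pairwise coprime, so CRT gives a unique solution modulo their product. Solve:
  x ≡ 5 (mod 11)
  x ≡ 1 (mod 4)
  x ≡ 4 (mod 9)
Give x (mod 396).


Moduli 11, 4, 9 are pairwise coprime; by CRT there is a unique solution modulo M = 11 · 4 · 9 = 396.
Solve pairwise, accumulating the modulus:
  Start with x ≡ 5 (mod 11).
  Combine with x ≡ 1 (mod 4): since gcd(11, 4) = 1, we get a unique residue mod 44.
    Write x = 5 + 11·t and substitute into x ≡ 1 (mod 4): 11·t ≡ 1 − 5 = -4 (mod 4).
    Reduce coefficients mod 4: 3·t ≡ 0 (mod 4).
    The inverse of 3 mod 4 is 3 (since 3·3 = 9 = 2·4 + 1), so t ≡ 3·0 = 0 ≡ 0 (mod 4).
    Then x = 5 + 11·0 = 5, valid modulo lcm(11, 4) = 44: x ≡ 5 (mod 44).
  Combine with x ≡ 4 (mod 9): since gcd(44, 9) = 1, we get a unique residue mod 396.
    Write x = 5 + 44·t and substitute into x ≡ 4 (mod 9): 44·t ≡ 4 − 5 = -1 (mod 9).
    Reduce coefficients mod 9: 8·t ≡ 8 (mod 9).
    The inverse of 8 mod 9 is 8 (since 8·8 = 64 = 7·9 + 1), so t ≡ 8·8 = 64 ≡ 1 (mod 9).
    Then x = 5 + 44·1 = 49, valid modulo lcm(44, 9) = 396: x ≡ 49 (mod 396).
Verify: 49 mod 11 = 5 ✓, 49 mod 4 = 1 ✓, 49 mod 9 = 4 ✓.

x ≡ 49 (mod 396).


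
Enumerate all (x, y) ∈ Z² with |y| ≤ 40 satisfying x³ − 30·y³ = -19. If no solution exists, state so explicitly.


The equation is x³ - 30y³ = -19. For fixed y, x³ = 30·y³ − 19, so a solution requires the RHS to be a perfect cube.
Strategy: iterate y from -40 to 40, compute RHS = 30·y³ − 19, and check whether it is a (positive or negative) perfect cube.
Check small values of y:
  y = 0: RHS = -19 is not a perfect cube.
  y = 1: RHS = 11 is not a perfect cube.
  y = -1: RHS = -49 is not a perfect cube.
  y = 2: RHS = 221 is not a perfect cube.
  y = -2: RHS = -259 is not a perfect cube.
  y = 3: RHS = 791 is not a perfect cube.
  y = -3: RHS = -829 is not a perfect cube.
Continuing the search up to |y| = 40 finds no solutions either.
No (x, y) in the scanned range satisfies the equation.

No integer solutions with |y| ≤ 40.


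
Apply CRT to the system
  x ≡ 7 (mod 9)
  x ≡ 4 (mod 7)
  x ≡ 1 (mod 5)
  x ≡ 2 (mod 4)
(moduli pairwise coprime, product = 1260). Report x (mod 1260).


Product of moduli M = 9 · 7 · 5 · 4 = 1260.
Merge one congruence at a time:
  Start: x ≡ 7 (mod 9).
  Combine with x ≡ 4 (mod 7); new modulus lcm = 63.
    Write x = 7 + 9·t and substitute into x ≡ 4 (mod 7): 9·t ≡ 4 − 7 = -3 (mod 7).
    Reduce coefficients mod 7: 2·t ≡ 4 (mod 7).
    The inverse of 2 mod 7 is 4 (since 2·4 = 8 = 1·7 + 1), so t ≡ 4·4 = 16 ≡ 2 (mod 7).
    Then x = 7 + 9·2 = 25, valid modulo lcm(9, 7) = 63: x ≡ 25 (mod 63).
  Combine with x ≡ 1 (mod 5); new modulus lcm = 315.
    Write x = 25 + 63·t and substitute into x ≡ 1 (mod 5): 63·t ≡ 1 − 25 = -24 (mod 5).
    Reduce coefficients mod 5: 3·t ≡ 1 (mod 5).
    The inverse of 3 mod 5 is 2 (since 3·2 = 6 = 1·5 + 1), so t ≡ 2·1 = 2 ≡ 2 (mod 5).
    Then x = 25 + 63·2 = 151, valid modulo lcm(63, 5) = 315: x ≡ 151 (mod 315).
  Combine with x ≡ 2 (mod 4); new modulus lcm = 1260.
    Write x = 151 + 315·t and substitute into x ≡ 2 (mod 4): 315·t ≡ 2 − 151 = -149 (mod 4).
    Reduce coefficients mod 4: 3·t ≡ 3 (mod 4).
    The inverse of 3 mod 4 is 3 (since 3·3 = 9 = 2·4 + 1), so t ≡ 3·3 = 9 ≡ 1 (mod 4).
    Then x = 151 + 315·1 = 466, valid modulo lcm(315, 4) = 1260: x ≡ 466 (mod 1260).
Verify against each original: 466 mod 9 = 7, 466 mod 7 = 4, 466 mod 5 = 1, 466 mod 4 = 2.

x ≡ 466 (mod 1260).


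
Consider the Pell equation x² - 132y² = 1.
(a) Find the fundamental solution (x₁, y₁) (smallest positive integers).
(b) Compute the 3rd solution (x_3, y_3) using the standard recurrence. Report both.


Step 1: Find the fundamental solution (x₁, y₁) of x² - 132y² = 1.
  Expand √132 as a continued fraction. a₀ = ⌊√132⌋ = 11; iterate m_{k+1} = d_k·a_k − m_k, d_{k+1} = (132 − m_{k+1}²)/d_k, a_{k+1} = ⌊(a₀ + m_{k+1})/d_{k+1}⌋ (starting m₀ = 0, d₀ = 1), with convergents p_k = a_k·p_{k-1} + p_{k-2}, q_k = a_k·q_{k-1} + q_{k-2} (p₋₁ = 1, q₋₁ = 0):
  k = 0: a₀ = 11; p₀/q₀ = 11/1; p₀² − 132·q₀² = 121 − 132 = -11.
  k = 1: m = 11, d = 11, a = ⌊(11 + 11)/11⌋ = 2; p/q = (2·11 + 1)/(2·1 + 0) = 23/2; p² − 132·q² = 529 − 528 = 1.
  The first convergent with p² − 132·q² = 1 gives the fundamental solution (x₁, y₁) = (23, 2).
Step 2: Apply the recurrence (x_{n+1}, y_{n+1}) = (x₁x_n + 132y₁y_n, x₁y_n + y₁x_n) repeatedly.
  From (x_1, y_1) = (23, 2): x_2 = 23·23 + 132·2·2 = 1057; y_2 = 23·2 + 2·23 = 92.
  From (x_2, y_2) = (1057, 92): x_3 = 23·1057 + 132·2·92 = 48599; y_3 = 23·92 + 2·1057 = 4230.
Step 3: Verify x_3² - 132·y_3² = 2361862801 - 2361862800 = 1 (should be 1). ✓

(x_1, y_1) = (23, 2); (x_3, y_3) = (48599, 4230).


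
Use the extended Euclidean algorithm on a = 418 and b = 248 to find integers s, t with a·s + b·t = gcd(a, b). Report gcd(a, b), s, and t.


Euclidean algorithm on (418, 248) — divide until remainder is 0:
  418 = 1 · 248 + 170
  248 = 1 · 170 + 78
  170 = 2 · 78 + 14
  78 = 5 · 14 + 8
  14 = 1 · 8 + 6
  8 = 1 · 6 + 2
  6 = 3 · 2 + 0
gcd(418, 248) = 2.
Track Bezout coefficients alongside the remainders: start with r₀ = 418 = a·1 + b·0 (s = 1, t = 0) and r₁ = 248 = a·0 + b·1 (s = 0, t = 1); each new remainder r_{k+1} = r_{k-1} − q_k·r_k inherits s_{k+1} = s_{k-1} − q_k·s_k, t_{k+1} = t_{k-1} − q_k·t_k, so r_k = a·s_k + b·t_k at every step:
  q = 1: r = 170, s = 1 − 1·0 = 1, t = 0 − 1·1 = -1  (check: 418·1 + 248·(-1) = 170)
  q = 1: r = 78, s = 0 − 1·1 = -1, t = 1 − 1·(-1) = 2  (check: 418·(-1) + 248·2 = 78)
  q = 2: r = 14, s = 1 − 2·(-1) = 3, t = -1 − 2·2 = -5  (check: 418·3 + 248·(-5) = 14)
  q = 5: r = 8, s = -1 − 5·3 = -16, t = 2 − 5·(-5) = 27  (check: 418·(-16) + 248·27 = 8)
  q = 1: r = 6, s = 3 − 1·(-16) = 19, t = -5 − 1·27 = -32  (check: 418·19 + 248·(-32) = 6)
  q = 1: r = 2, s = -16 − 1·19 = -35, t = 27 − 1·(-32) = 59  (check: 418·(-35) + 248·59 = 2)
The row with r = 2 (the gcd) gives the Bezout coefficients s = -35, t = 59.
Result: 418 · (-35) + 248 · (59) = 2.

gcd(418, 248) = 2; s = -35, t = 59 (check: 418·(-35) + 248·59 = 2).


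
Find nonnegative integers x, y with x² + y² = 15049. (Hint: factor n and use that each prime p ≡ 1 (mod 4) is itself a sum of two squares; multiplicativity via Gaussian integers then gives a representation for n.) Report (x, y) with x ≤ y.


Step 1: Factor n = 15049 = 101 · 149.
Step 2: Check the mod-4 condition on each prime factor: 101 ≡ 1 (mod 4), exponent 1; 149 ≡ 1 (mod 4), exponent 1.
All primes ≡ 3 (mod 4) appear to even exponent (or don't appear), so by the two-squares theorem n IS expressible as a sum of two squares.
Step 3: Build a representation. Here n = 101 · 149 is a product of primes ≡ 1 (mod 4). Each prime p ≡ 1 (mod 4) is itself a sum of two squares; find a² by testing p − a² for a perfect square:
  101: 101 − 1² = 100 = 10² ⇒ 101 = 1² + 10².
  149: 149 − 1² = 148, 149 − 2² = 145, 149 − 3² = 140, 149 − 4² = 133, 149 − 5² = 124, 149 − 6² = 113, 149 − 7² = 100 = 10² ⇒ 149 = 7² + 10².
  Combine using the Brahmagupta–Fibonacci identity (a² + b²)(c² + d²) = (ac − bd)² + (ad + bc)² = (ac + bd)² + (ad − bc)²:
  101 · 149 = 15049: from (1² + 10²)(7² + 10²), take (1·7 − 10·10, 1·10 + 10·7) = (7 − 100, 10 + 70) = (-93, 80); dropping signs (only squares matter) gives (93, 80); check 93² + 80² = 8649 + 6400 = 15049 ✓.
Step 4: Order so x ≤ y and verify: 80² + 93² = 6400 + 8649 = 15049 = n. ✓

n = 15049 = 80² + 93² (one valid representation with x ≤ y).


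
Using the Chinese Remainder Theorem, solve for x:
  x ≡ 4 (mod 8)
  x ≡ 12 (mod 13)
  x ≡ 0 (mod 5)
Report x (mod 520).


Moduli 8, 13, 5 are pairwise coprime; by CRT there is a unique solution modulo M = 8 · 13 · 5 = 520.
Solve pairwise, accumulating the modulus:
  Start with x ≡ 4 (mod 8).
  Combine with x ≡ 12 (mod 13): since gcd(8, 13) = 1, we get a unique residue mod 104.
    Write x = 4 + 8·t and substitute into x ≡ 12 (mod 13): 8·t ≡ 12 − 4 = 8 (mod 13).
    The inverse of 8 mod 13 is 5 (since 8·5 = 40 = 3·13 + 1), so t ≡ 5·8 = 40 ≡ 1 (mod 13).
    Then x = 4 + 8·1 = 12, valid modulo lcm(8, 13) = 104: x ≡ 12 (mod 104).
  Combine with x ≡ 0 (mod 5): since gcd(104, 5) = 1, we get a unique residue mod 520.
    Write x = 12 + 104·t and substitute into x ≡ 0 (mod 5): 104·t ≡ 0 − 12 = -12 (mod 5).
    Reduce coefficients mod 5: 4·t ≡ 3 (mod 5).
    The inverse of 4 mod 5 is 4 (since 4·4 = 16 = 3·5 + 1), so t ≡ 4·3 = 12 ≡ 2 (mod 5).
    Then x = 12 + 104·2 = 220, valid modulo lcm(104, 5) = 520: x ≡ 220 (mod 520).
Verify: 220 mod 8 = 4 ✓, 220 mod 13 = 12 ✓, 220 mod 5 = 0 ✓.

x ≡ 220 (mod 520).


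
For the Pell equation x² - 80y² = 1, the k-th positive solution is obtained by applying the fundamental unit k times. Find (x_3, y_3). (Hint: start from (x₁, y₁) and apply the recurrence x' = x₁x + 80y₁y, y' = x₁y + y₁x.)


Step 1: Find the fundamental solution (x₁, y₁) of x² - 80y² = 1.
  Expand √80 as a continued fraction. a₀ = ⌊√80⌋ = 8; iterate m_{k+1} = d_k·a_k − m_k, d_{k+1} = (80 − m_{k+1}²)/d_k, a_{k+1} = ⌊(a₀ + m_{k+1})/d_{k+1}⌋ (starting m₀ = 0, d₀ = 1), with convergents p_k = a_k·p_{k-1} + p_{k-2}, q_k = a_k·q_{k-1} + q_{k-2} (p₋₁ = 1, q₋₁ = 0):
  k = 0: a₀ = 8; p₀/q₀ = 8/1; p₀² − 80·q₀² = 64 − 80 = -16.
  k = 1: m = 8, d = 16, a = ⌊(8 + 8)/16⌋ = 1; p/q = (1·8 + 1)/(1·1 + 0) = 9/1; p² − 80·q² = 81 − 80 = 1.
  The first convergent with p² − 80·q² = 1 gives the fundamental solution (x₁, y₁) = (9, 1).
Step 2: Apply the recurrence (x_{n+1}, y_{n+1}) = (x₁x_n + 80y₁y_n, x₁y_n + y₁x_n) repeatedly.
  From (x_1, y_1) = (9, 1): x_2 = 9·9 + 80·1·1 = 161; y_2 = 9·1 + 1·9 = 18.
  From (x_2, y_2) = (161, 18): x_3 = 9·161 + 80·1·18 = 2889; y_3 = 9·18 + 1·161 = 323.
Step 3: Verify x_3² - 80·y_3² = 8346321 - 8346320 = 1 (should be 1). ✓

(x_1, y_1) = (9, 1); (x_3, y_3) = (2889, 323).


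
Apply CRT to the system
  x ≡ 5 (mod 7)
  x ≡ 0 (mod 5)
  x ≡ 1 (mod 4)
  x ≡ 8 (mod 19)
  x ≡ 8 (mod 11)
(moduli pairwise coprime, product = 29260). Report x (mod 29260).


Product of moduli M = 7 · 5 · 4 · 19 · 11 = 29260.
Merge one congruence at a time:
  Start: x ≡ 5 (mod 7).
  Combine with x ≡ 0 (mod 5); new modulus lcm = 35.
    Write x = 5 + 7·t and substitute into x ≡ 0 (mod 5): 7·t ≡ 0 − 5 = -5 (mod 5).
    Reduce coefficients mod 5: 2·t ≡ 0 (mod 5).
    The inverse of 2 mod 5 is 3 (since 2·3 = 6 = 1·5 + 1), so t ≡ 3·0 = 0 ≡ 0 (mod 5).
    Then x = 5 + 7·0 = 5, valid modulo lcm(7, 5) = 35: x ≡ 5 (mod 35).
  Combine with x ≡ 1 (mod 4); new modulus lcm = 140.
    Write x = 5 + 35·t and substitute into x ≡ 1 (mod 4): 35·t ≡ 1 − 5 = -4 (mod 4).
    Reduce coefficients mod 4: 3·t ≡ 0 (mod 4).
    The inverse of 3 mod 4 is 3 (since 3·3 = 9 = 2·4 + 1), so t ≡ 3·0 = 0 ≡ 0 (mod 4).
    Then x = 5 + 35·0 = 5, valid modulo lcm(35, 4) = 140: x ≡ 5 (mod 140).
  Combine with x ≡ 8 (mod 19); new modulus lcm = 2660.
    Write x = 5 + 140·t and substitute into x ≡ 8 (mod 19): 140·t ≡ 8 − 5 = 3 (mod 19).
    Reduce coefficients mod 19: 7·t ≡ 3 (mod 19).
    The inverse of 7 mod 19 is 11 (since 7·11 = 77 = 4·19 + 1), so t ≡ 11·3 = 33 ≡ 14 (mod 19).
    Then x = 5 + 140·14 = 1965, valid modulo lcm(140, 19) = 2660: x ≡ 1965 (mod 2660).
  Combine with x ≡ 8 (mod 11); new modulus lcm = 29260.
    Write x = 1965 + 2660·t and substitute into x ≡ 8 (mod 11): 2660·t ≡ 8 − 1965 = -1957 (mod 11).
    Reduce coefficients mod 11: 9·t ≡ 1 (mod 11).
    The inverse of 9 mod 11 is 5 (since 9·5 = 45 = 4·11 + 1), so t ≡ 5·1 = 5 ≡ 5 (mod 11).
    Then x = 1965 + 2660·5 = 15265, valid modulo lcm(2660, 11) = 29260: x ≡ 15265 (mod 29260).
Verify against each original: 15265 mod 7 = 5, 15265 mod 5 = 0, 15265 mod 4 = 1, 15265 mod 19 = 8, 15265 mod 11 = 8.

x ≡ 15265 (mod 29260).


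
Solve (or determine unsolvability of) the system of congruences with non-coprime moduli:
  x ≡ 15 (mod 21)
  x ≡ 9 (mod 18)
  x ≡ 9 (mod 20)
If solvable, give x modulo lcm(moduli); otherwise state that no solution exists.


Moduli 21, 18, 20 are not pairwise coprime, so CRT works modulo lcm(m_i) when all pairwise compatibility conditions hold.
Pairwise compatibility: gcd(m_i, m_j) must divide a_i - a_j for every pair.
Merge one congruence at a time:
  Start: x ≡ 15 (mod 21).
  Combine with x ≡ 9 (mod 18): gcd(21, 18) = 3; 9 - 15 = -6, which IS divisible by 3, so compatible.
    Write x = 15 + 21·t and substitute into x ≡ 9 (mod 18): 21·t ≡ 9 − 15 = -6 (mod 18).
    Divide the congruence (and modulus) by g = 3: 7·t ≡ -2 (mod 6).
    Reduce coefficients mod 6: 1·t ≡ 4 (mod 6).
    So t ≡ 4 (mod 6).
    Then x = 15 + 21·4 = 99, valid modulo lcm(21, 18) = 126: x ≡ 99 (mod 126).
  Combine with x ≡ 9 (mod 20): gcd(126, 20) = 2; 9 - 99 = -90, which IS divisible by 2, so compatible.
    Write x = 99 + 126·t and substitute into x ≡ 9 (mod 20): 126·t ≡ 9 − 99 = -90 (mod 20).
    Divide the congruence (and modulus) by g = 2: 63·t ≡ -45 (mod 10).
    Reduce coefficients mod 10: 3·t ≡ 5 (mod 10).
    The inverse of 3 mod 10 is 7 (since 3·7 = 21 = 2·10 + 1), so t ≡ 7·5 = 35 ≡ 5 (mod 10).
    Then x = 99 + 126·5 = 729, valid modulo lcm(126, 20) = 1260: x ≡ 729 (mod 1260).
Verify: 729 mod 21 = 15, 729 mod 18 = 9, 729 mod 20 = 9.

x ≡ 729 (mod 1260).


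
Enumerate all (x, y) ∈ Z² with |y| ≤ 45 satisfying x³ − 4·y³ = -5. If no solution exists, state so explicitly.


The equation is x³ - 4y³ = -5. For fixed y, x³ = 4·y³ − 5, so a solution requires the RHS to be a perfect cube.
Strategy: iterate y from -45 to 45, compute RHS = 4·y³ − 5, and check whether it is a (positive or negative) perfect cube.
Check small values of y:
  y = 0: RHS = -5 is not a perfect cube.
  y = 1: RHS = -1 = (-1)³ ⇒ x = -1 works.
  y = -1: RHS = -9 is not a perfect cube.
  y = 2: RHS = 27 = (3)³ ⇒ x = 3 works.
  y = -2: RHS = -37 is not a perfect cube.
  y = 3: RHS = 103 is not a perfect cube.
  y = -3: RHS = -113 is not a perfect cube.
Continuing the search up to |y| = 45 finds no further solutions beyond those listed.
Collected solutions: (-1, 1), (3, 2).

Solutions (with |y| ≤ 45): (-1, 1), (3, 2).


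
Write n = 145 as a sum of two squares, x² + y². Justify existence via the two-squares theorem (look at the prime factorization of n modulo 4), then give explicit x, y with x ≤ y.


Step 1: Factor n = 145 = 5 · 29.
Step 2: Check the mod-4 condition on each prime factor: 5 ≡ 1 (mod 4), exponent 1; 29 ≡ 1 (mod 4), exponent 1.
All primes ≡ 3 (mod 4) appear to even exponent (or don't appear), so by the two-squares theorem n IS expressible as a sum of two squares.
Step 3: Build a representation. Here n = 5 · 29 is a product of primes ≡ 1 (mod 4). Each prime p ≡ 1 (mod 4) is itself a sum of two squares; find a² by testing p − a² for a perfect square:
  5: 5 − 1² = 4 = 2² ⇒ 5 = 1² + 2².
  29: 29 − 1² = 28, 29 − 2² = 25 = 5² ⇒ 29 = 2² + 5².
  Combine using the Brahmagupta–Fibonacci identity (a² + b²)(c² + d²) = (ac − bd)² + (ad + bc)² = (ac + bd)² + (ad − bc)²:
  5 · 29 = 145: from (1² + 2²)(2² + 5²), take (1·2 − 2·5, 1·5 + 2·2) = (2 − 10, 5 + 4) = (-8, 9); dropping signs (only squares matter) gives (8, 9); check 8² + 9² = 64 + 81 = 145 ✓.
Step 4: Order so x ≤ y and verify: 8² + 9² = 64 + 81 = 145 = n. ✓

n = 145 = 8² + 9² (one valid representation with x ≤ y).


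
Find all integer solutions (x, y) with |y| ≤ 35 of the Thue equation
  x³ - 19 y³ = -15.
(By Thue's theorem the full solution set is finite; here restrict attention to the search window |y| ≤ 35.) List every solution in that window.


The equation is x³ - 19y³ = -15. For fixed y, x³ = 19·y³ − 15, so a solution requires the RHS to be a perfect cube.
Strategy: iterate y from -35 to 35, compute RHS = 19·y³ − 15, and check whether it is a (positive or negative) perfect cube.
Check small values of y:
  y = 0: RHS = -15 is not a perfect cube.
  y = 1: RHS = 4 is not a perfect cube.
  y = -1: RHS = -34 is not a perfect cube.
  y = 2: RHS = 137 is not a perfect cube.
  y = -2: RHS = -167 is not a perfect cube.
  y = 3: RHS = 498 is not a perfect cube.
  y = -3: RHS = -528 is not a perfect cube.
Continuing the search up to |y| = 35 finds no solutions either.
No (x, y) in the scanned range satisfies the equation.

No integer solutions with |y| ≤ 35.


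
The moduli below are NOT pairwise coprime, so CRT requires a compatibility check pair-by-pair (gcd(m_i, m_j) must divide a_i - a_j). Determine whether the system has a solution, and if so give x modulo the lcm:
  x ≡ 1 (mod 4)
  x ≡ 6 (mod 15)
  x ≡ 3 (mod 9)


Moduli 4, 15, 9 are not pairwise coprime, so CRT works modulo lcm(m_i) when all pairwise compatibility conditions hold.
Pairwise compatibility: gcd(m_i, m_j) must divide a_i - a_j for every pair.
Merge one congruence at a time:
  Start: x ≡ 1 (mod 4).
  Combine with x ≡ 6 (mod 15): gcd(4, 15) = 1; 6 - 1 = 5, which IS divisible by 1, so compatible.
    Write x = 1 + 4·t and substitute into x ≡ 6 (mod 15): 4·t ≡ 6 − 1 = 5 (mod 15).
    The inverse of 4 mod 15 is 4 (since 4·4 = 16 = 1·15 + 1), so t ≡ 4·5 = 20 ≡ 5 (mod 15).
    Then x = 1 + 4·5 = 21, valid modulo lcm(4, 15) = 60: x ≡ 21 (mod 60).
  Combine with x ≡ 3 (mod 9): gcd(60, 9) = 3; 3 - 21 = -18, which IS divisible by 3, so compatible.
    Write x = 21 + 60·t and substitute into x ≡ 3 (mod 9): 60·t ≡ 3 − 21 = -18 (mod 9).
    Divide the congruence (and modulus) by g = 3: 20·t ≡ -6 (mod 3).
    Reduce coefficients mod 3: 2·t ≡ 0 (mod 3).
    The inverse of 2 mod 3 is 2 (since 2·2 = 4 = 1·3 + 1), so t ≡ 2·0 = 0 ≡ 0 (mod 3).
    Then x = 21 + 60·0 = 21, valid modulo lcm(60, 9) = 180: x ≡ 21 (mod 180).
Verify: 21 mod 4 = 1, 21 mod 15 = 6, 21 mod 9 = 3.

x ≡ 21 (mod 180).


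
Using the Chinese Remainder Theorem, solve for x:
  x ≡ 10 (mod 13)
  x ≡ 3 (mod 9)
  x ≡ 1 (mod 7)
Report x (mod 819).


Moduli 13, 9, 7 are pairwise coprime; by CRT there is a unique solution modulo M = 13 · 9 · 7 = 819.
Solve pairwise, accumulating the modulus:
  Start with x ≡ 10 (mod 13).
  Combine with x ≡ 3 (mod 9): since gcd(13, 9) = 1, we get a unique residue mod 117.
    Write x = 10 + 13·t and substitute into x ≡ 3 (mod 9): 13·t ≡ 3 − 10 = -7 (mod 9).
    Reduce coefficients mod 9: 4·t ≡ 2 (mod 9).
    The inverse of 4 mod 9 is 7 (since 4·7 = 28 = 3·9 + 1), so t ≡ 7·2 = 14 ≡ 5 (mod 9).
    Then x = 10 + 13·5 = 75, valid modulo lcm(13, 9) = 117: x ≡ 75 (mod 117).
  Combine with x ≡ 1 (mod 7): since gcd(117, 7) = 1, we get a unique residue mod 819.
    Write x = 75 + 117·t and substitute into x ≡ 1 (mod 7): 117·t ≡ 1 − 75 = -74 (mod 7).
    Reduce coefficients mod 7: 5·t ≡ 3 (mod 7).
    The inverse of 5 mod 7 is 3 (since 5·3 = 15 = 2·7 + 1), so t ≡ 3·3 = 9 ≡ 2 (mod 7).
    Then x = 75 + 117·2 = 309, valid modulo lcm(117, 7) = 819: x ≡ 309 (mod 819).
Verify: 309 mod 13 = 10 ✓, 309 mod 9 = 3 ✓, 309 mod 7 = 1 ✓.

x ≡ 309 (mod 819).


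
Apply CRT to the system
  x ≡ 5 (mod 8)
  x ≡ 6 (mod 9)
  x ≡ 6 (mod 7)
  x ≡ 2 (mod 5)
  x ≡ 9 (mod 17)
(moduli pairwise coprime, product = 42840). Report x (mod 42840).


Product of moduli M = 8 · 9 · 7 · 5 · 17 = 42840.
Merge one congruence at a time:
  Start: x ≡ 5 (mod 8).
  Combine with x ≡ 6 (mod 9); new modulus lcm = 72.
    Write x = 5 + 8·t and substitute into x ≡ 6 (mod 9): 8·t ≡ 6 − 5 = 1 (mod 9).
    The inverse of 8 mod 9 is 8 (since 8·8 = 64 = 7·9 + 1), so t ≡ 8·1 = 8 ≡ 8 (mod 9).
    Then x = 5 + 8·8 = 69, valid modulo lcm(8, 9) = 72: x ≡ 69 (mod 72).
  Combine with x ≡ 6 (mod 7); new modulus lcm = 504.
    Write x = 69 + 72·t and substitute into x ≡ 6 (mod 7): 72·t ≡ 6 − 69 = -63 (mod 7).
    Reduce coefficients mod 7: 2·t ≡ 0 (mod 7).
    The inverse of 2 mod 7 is 4 (since 2·4 = 8 = 1·7 + 1), so t ≡ 4·0 = 0 ≡ 0 (mod 7).
    Then x = 69 + 72·0 = 69, valid modulo lcm(72, 7) = 504: x ≡ 69 (mod 504).
  Combine with x ≡ 2 (mod 5); new modulus lcm = 2520.
    Write x = 69 + 504·t and substitute into x ≡ 2 (mod 5): 504·t ≡ 2 − 69 = -67 (mod 5).
    Reduce coefficients mod 5: 4·t ≡ 3 (mod 5).
    The inverse of 4 mod 5 is 4 (since 4·4 = 16 = 3·5 + 1), so t ≡ 4·3 = 12 ≡ 2 (mod 5).
    Then x = 69 + 504·2 = 1077, valid modulo lcm(504, 5) = 2520: x ≡ 1077 (mod 2520).
  Combine with x ≡ 9 (mod 17); new modulus lcm = 42840.
    Write x = 1077 + 2520·t and substitute into x ≡ 9 (mod 17): 2520·t ≡ 9 − 1077 = -1068 (mod 17).
    Reduce coefficients mod 17: 4·t ≡ 3 (mod 17).
    The inverse of 4 mod 17 is 13 (since 4·13 = 52 = 3·17 + 1), so t ≡ 13·3 = 39 ≡ 5 (mod 17).
    Then x = 1077 + 2520·5 = 13677, valid modulo lcm(2520, 17) = 42840: x ≡ 13677 (mod 42840).
Verify against each original: 13677 mod 8 = 5, 13677 mod 9 = 6, 13677 mod 7 = 6, 13677 mod 5 = 2, 13677 mod 17 = 9.

x ≡ 13677 (mod 42840).


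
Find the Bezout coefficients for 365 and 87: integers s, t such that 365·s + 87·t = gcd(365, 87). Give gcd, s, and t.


Euclidean algorithm on (365, 87) — divide until remainder is 0:
  365 = 4 · 87 + 17
  87 = 5 · 17 + 2
  17 = 8 · 2 + 1
  2 = 2 · 1 + 0
gcd(365, 87) = 1.
Track Bezout coefficients alongside the remainders: start with r₀ = 365 = a·1 + b·0 (s = 1, t = 0) and r₁ = 87 = a·0 + b·1 (s = 0, t = 1); each new remainder r_{k+1} = r_{k-1} − q_k·r_k inherits s_{k+1} = s_{k-1} − q_k·s_k, t_{k+1} = t_{k-1} − q_k·t_k, so r_k = a·s_k + b·t_k at every step:
  q = 4: r = 17, s = 1 − 4·0 = 1, t = 0 − 4·1 = -4  (check: 365·1 + 87·(-4) = 17)
  q = 5: r = 2, s = 0 − 5·1 = -5, t = 1 − 5·(-4) = 21  (check: 365·(-5) + 87·21 = 2)
  q = 8: r = 1, s = 1 − 8·(-5) = 41, t = -4 − 8·21 = -172  (check: 365·41 + 87·(-172) = 1)
The row with r = 1 (the gcd) gives the Bezout coefficients s = 41, t = -172.
Result: 365 · (41) + 87 · (-172) = 1.

gcd(365, 87) = 1; s = 41, t = -172 (check: 365·41 + 87·(-172) = 1).


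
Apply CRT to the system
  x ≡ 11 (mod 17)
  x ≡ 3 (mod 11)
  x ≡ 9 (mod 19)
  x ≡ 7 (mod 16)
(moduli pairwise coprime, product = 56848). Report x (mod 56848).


Product of moduli M = 17 · 11 · 19 · 16 = 56848.
Merge one congruence at a time:
  Start: x ≡ 11 (mod 17).
  Combine with x ≡ 3 (mod 11); new modulus lcm = 187.
    Write x = 11 + 17·t and substitute into x ≡ 3 (mod 11): 17·t ≡ 3 − 11 = -8 (mod 11).
    Reduce coefficients mod 11: 6·t ≡ 3 (mod 11).
    The inverse of 6 mod 11 is 2 (since 6·2 = 12 = 1·11 + 1), so t ≡ 2·3 = 6 ≡ 6 (mod 11).
    Then x = 11 + 17·6 = 113, valid modulo lcm(17, 11) = 187: x ≡ 113 (mod 187).
  Combine with x ≡ 9 (mod 19); new modulus lcm = 3553.
    Write x = 113 + 187·t and substitute into x ≡ 9 (mod 19): 187·t ≡ 9 − 113 = -104 (mod 19).
    Reduce coefficients mod 19: 16·t ≡ 10 (mod 19).
    The inverse of 16 mod 19 is 6 (since 16·6 = 96 = 5·19 + 1), so t ≡ 6·10 = 60 ≡ 3 (mod 19).
    Then x = 113 + 187·3 = 674, valid modulo lcm(187, 19) = 3553: x ≡ 674 (mod 3553).
  Combine with x ≡ 7 (mod 16); new modulus lcm = 56848.
    Write x = 674 + 3553·t and substitute into x ≡ 7 (mod 16): 3553·t ≡ 7 − 674 = -667 (mod 16).
    Reduce coefficients mod 16: 1·t ≡ 5 (mod 16).
    So t ≡ 5 (mod 16).
    Then x = 674 + 3553·5 = 18439, valid modulo lcm(3553, 16) = 56848: x ≡ 18439 (mod 56848).
Verify against each original: 18439 mod 17 = 11, 18439 mod 11 = 3, 18439 mod 19 = 9, 18439 mod 16 = 7.

x ≡ 18439 (mod 56848).


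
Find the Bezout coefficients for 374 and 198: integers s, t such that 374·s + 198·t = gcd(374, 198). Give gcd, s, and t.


Euclidean algorithm on (374, 198) — divide until remainder is 0:
  374 = 1 · 198 + 176
  198 = 1 · 176 + 22
  176 = 8 · 22 + 0
gcd(374, 198) = 22.
Track Bezout coefficients alongside the remainders: start with r₀ = 374 = a·1 + b·0 (s = 1, t = 0) and r₁ = 198 = a·0 + b·1 (s = 0, t = 1); each new remainder r_{k+1} = r_{k-1} − q_k·r_k inherits s_{k+1} = s_{k-1} − q_k·s_k, t_{k+1} = t_{k-1} − q_k·t_k, so r_k = a·s_k + b·t_k at every step:
  q = 1: r = 176, s = 1 − 1·0 = 1, t = 0 − 1·1 = -1  (check: 374·1 + 198·(-1) = 176)
  q = 1: r = 22, s = 0 − 1·1 = -1, t = 1 − 1·(-1) = 2  (check: 374·(-1) + 198·2 = 22)
The row with r = 22 (the gcd) gives the Bezout coefficients s = -1, t = 2.
Result: 374 · (-1) + 198 · (2) = 22.

gcd(374, 198) = 22; s = -1, t = 2 (check: 374·(-1) + 198·2 = 22).


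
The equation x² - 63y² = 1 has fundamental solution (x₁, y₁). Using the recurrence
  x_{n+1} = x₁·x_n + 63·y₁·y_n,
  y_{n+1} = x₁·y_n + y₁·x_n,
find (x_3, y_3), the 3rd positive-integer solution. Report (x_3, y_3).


Step 1: Find the fundamental solution (x₁, y₁) of x² - 63y² = 1.
  Expand √63 as a continued fraction. a₀ = ⌊√63⌋ = 7; iterate m_{k+1} = d_k·a_k − m_k, d_{k+1} = (63 − m_{k+1}²)/d_k, a_{k+1} = ⌊(a₀ + m_{k+1})/d_{k+1}⌋ (starting m₀ = 0, d₀ = 1), with convergents p_k = a_k·p_{k-1} + p_{k-2}, q_k = a_k·q_{k-1} + q_{k-2} (p₋₁ = 1, q₋₁ = 0):
  k = 0: a₀ = 7; p₀/q₀ = 7/1; p₀² − 63·q₀² = 49 − 63 = -14.
  k = 1: m = 7, d = 14, a = ⌊(7 + 7)/14⌋ = 1; p/q = (1·7 + 1)/(1·1 + 0) = 8/1; p² − 63·q² = 64 − 63 = 1.
  The first convergent with p² − 63·q² = 1 gives the fundamental solution (x₁, y₁) = (8, 1).
Step 2: Apply the recurrence (x_{n+1}, y_{n+1}) = (x₁x_n + 63y₁y_n, x₁y_n + y₁x_n) repeatedly.
  From (x_1, y_1) = (8, 1): x_2 = 8·8 + 63·1·1 = 127; y_2 = 8·1 + 1·8 = 16.
  From (x_2, y_2) = (127, 16): x_3 = 8·127 + 63·1·16 = 2024; y_3 = 8·16 + 1·127 = 255.
Step 3: Verify x_3² - 63·y_3² = 4096576 - 4096575 = 1 (should be 1). ✓

(x_1, y_1) = (8, 1); (x_3, y_3) = (2024, 255).


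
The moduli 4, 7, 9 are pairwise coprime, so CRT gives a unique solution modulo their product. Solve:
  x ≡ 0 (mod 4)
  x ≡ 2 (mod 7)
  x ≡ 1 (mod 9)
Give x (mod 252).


Moduli 4, 7, 9 are pairwise coprime; by CRT there is a unique solution modulo M = 4 · 7 · 9 = 252.
Solve pairwise, accumulating the modulus:
  Start with x ≡ 0 (mod 4).
  Combine with x ≡ 2 (mod 7): since gcd(4, 7) = 1, we get a unique residue mod 28.
    Write x = 0 + 4·t and substitute into x ≡ 2 (mod 7): 4·t ≡ 2 − 0 = 2 (mod 7).
    The inverse of 4 mod 7 is 2 (since 4·2 = 8 = 1·7 + 1), so t ≡ 2·2 = 4 ≡ 4 (mod 7).
    Then x = 0 + 4·4 = 16, valid modulo lcm(4, 7) = 28: x ≡ 16 (mod 28).
  Combine with x ≡ 1 (mod 9): since gcd(28, 9) = 1, we get a unique residue mod 252.
    Write x = 16 + 28·t and substitute into x ≡ 1 (mod 9): 28·t ≡ 1 − 16 = -15 (mod 9).
    Reduce coefficients mod 9: 1·t ≡ 3 (mod 9).
    So t ≡ 3 (mod 9).
    Then x = 16 + 28·3 = 100, valid modulo lcm(28, 9) = 252: x ≡ 100 (mod 252).
Verify: 100 mod 4 = 0 ✓, 100 mod 7 = 2 ✓, 100 mod 9 = 1 ✓.

x ≡ 100 (mod 252).


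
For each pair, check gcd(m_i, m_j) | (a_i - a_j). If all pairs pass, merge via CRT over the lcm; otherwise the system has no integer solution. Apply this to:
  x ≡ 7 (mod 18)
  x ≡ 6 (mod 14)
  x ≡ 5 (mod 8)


Moduli 18, 14, 8 are not pairwise coprime, so CRT works modulo lcm(m_i) when all pairwise compatibility conditions hold.
Pairwise compatibility: gcd(m_i, m_j) must divide a_i - a_j for every pair.
Merge one congruence at a time:
  Start: x ≡ 7 (mod 18).
  Combine with x ≡ 6 (mod 14): gcd(18, 14) = 2, and 6 - 7 = -1 is NOT divisible by 2.
    ⇒ system is inconsistent (no integer solution).

No solution (the system is inconsistent).


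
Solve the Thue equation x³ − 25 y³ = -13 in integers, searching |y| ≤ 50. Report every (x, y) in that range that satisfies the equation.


The equation is x³ - 25y³ = -13. For fixed y, x³ = 25·y³ − 13, so a solution requires the RHS to be a perfect cube.
Strategy: iterate y from -50 to 50, compute RHS = 25·y³ − 13, and check whether it is a (positive or negative) perfect cube.
Check small values of y:
  y = 0: RHS = -13 is not a perfect cube.
  y = 1: RHS = 12 is not a perfect cube.
  y = -1: RHS = -38 is not a perfect cube.
  y = 2: RHS = 187 is not a perfect cube.
  y = -2: RHS = -213 is not a perfect cube.
  y = 3: RHS = 662 is not a perfect cube.
  y = -3: RHS = -688 is not a perfect cube.
Continuing the search up to |y| = 50 finds no solutions either.
No (x, y) in the scanned range satisfies the equation.

No integer solutions with |y| ≤ 50.


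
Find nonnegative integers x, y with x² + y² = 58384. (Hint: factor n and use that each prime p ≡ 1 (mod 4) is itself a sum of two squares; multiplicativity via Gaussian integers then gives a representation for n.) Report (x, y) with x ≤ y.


Step 1: Factor n = 58384 = 2^4 · 41 · 89.
Step 2: Check the mod-4 condition on each prime factor: 2 = 2 (special); 41 ≡ 1 (mod 4), exponent 1; 89 ≡ 1 (mod 4), exponent 1.
All primes ≡ 3 (mod 4) appear to even exponent (or don't appear), so by the two-squares theorem n IS expressible as a sum of two squares.
Step 3: Build a representation. Group n = k² · m with k = 4 and m = 41 · 89 = 3649 (a product of primes ≡ 1 (mod 4)); a representation of m scales to one of n via (k·x)² + (k·y)² = k²(x² + y²). Each prime p ≡ 1 (mod 4) is itself a sum of two squares; find a² by testing p − a² for a perfect square:
  41: 41 − 1² = 40, 41 − 2² = 37, 41 − 3² = 32, 41 − 4² = 25 = 5² ⇒ 41 = 4² + 5².
  89: 89 − 1² = 88, 89 − 2² = 85, 89 − 3² = 80, 89 − 4² = 73, 89 − 5² = 64 = 8² ⇒ 89 = 5² + 8².
  Combine using the Brahmagupta–Fibonacci identity (a² + b²)(c² + d²) = (ac − bd)² + (ad + bc)² = (ac + bd)² + (ad − bc)²:
  41 · 89 = 3649: from (4² + 5²)(5² + 8²), take (4·5 − 5·8, 4·8 + 5·5) = (20 − 40, 32 + 25) = (-20, 57); dropping signs (only squares matter) gives (20, 57); check 20² + 57² = 400 + 3249 = 3649 ✓.
  Scale by k = 4: (4·20, 4·57) = (80, 228).
Step 4: Order so x ≤ y and verify: 80² + 228² = 6400 + 51984 = 58384 = n. ✓

n = 58384 = 80² + 228² (one valid representation with x ≤ y).
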